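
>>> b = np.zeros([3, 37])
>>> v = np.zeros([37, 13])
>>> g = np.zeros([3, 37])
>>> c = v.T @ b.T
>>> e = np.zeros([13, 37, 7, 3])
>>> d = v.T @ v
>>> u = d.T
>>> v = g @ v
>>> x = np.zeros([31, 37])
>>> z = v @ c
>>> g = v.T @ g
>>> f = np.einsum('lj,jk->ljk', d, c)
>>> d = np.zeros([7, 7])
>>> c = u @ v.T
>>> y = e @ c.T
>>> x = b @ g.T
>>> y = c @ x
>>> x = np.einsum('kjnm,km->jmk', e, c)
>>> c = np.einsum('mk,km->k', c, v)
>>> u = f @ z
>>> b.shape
(3, 37)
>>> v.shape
(3, 13)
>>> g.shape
(13, 37)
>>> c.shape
(3,)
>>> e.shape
(13, 37, 7, 3)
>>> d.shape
(7, 7)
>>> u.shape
(13, 13, 3)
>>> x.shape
(37, 3, 13)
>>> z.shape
(3, 3)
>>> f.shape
(13, 13, 3)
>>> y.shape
(13, 13)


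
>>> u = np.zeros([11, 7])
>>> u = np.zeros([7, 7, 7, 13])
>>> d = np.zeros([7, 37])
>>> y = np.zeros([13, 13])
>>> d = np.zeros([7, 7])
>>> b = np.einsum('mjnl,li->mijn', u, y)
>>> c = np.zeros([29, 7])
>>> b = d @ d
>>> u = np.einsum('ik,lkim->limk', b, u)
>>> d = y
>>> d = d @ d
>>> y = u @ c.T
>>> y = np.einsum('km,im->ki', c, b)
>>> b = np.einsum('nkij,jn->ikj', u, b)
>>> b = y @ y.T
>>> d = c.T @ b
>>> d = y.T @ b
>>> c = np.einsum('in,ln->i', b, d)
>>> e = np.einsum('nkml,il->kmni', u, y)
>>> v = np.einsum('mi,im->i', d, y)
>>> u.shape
(7, 7, 13, 7)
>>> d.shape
(7, 29)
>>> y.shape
(29, 7)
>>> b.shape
(29, 29)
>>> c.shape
(29,)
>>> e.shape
(7, 13, 7, 29)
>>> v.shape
(29,)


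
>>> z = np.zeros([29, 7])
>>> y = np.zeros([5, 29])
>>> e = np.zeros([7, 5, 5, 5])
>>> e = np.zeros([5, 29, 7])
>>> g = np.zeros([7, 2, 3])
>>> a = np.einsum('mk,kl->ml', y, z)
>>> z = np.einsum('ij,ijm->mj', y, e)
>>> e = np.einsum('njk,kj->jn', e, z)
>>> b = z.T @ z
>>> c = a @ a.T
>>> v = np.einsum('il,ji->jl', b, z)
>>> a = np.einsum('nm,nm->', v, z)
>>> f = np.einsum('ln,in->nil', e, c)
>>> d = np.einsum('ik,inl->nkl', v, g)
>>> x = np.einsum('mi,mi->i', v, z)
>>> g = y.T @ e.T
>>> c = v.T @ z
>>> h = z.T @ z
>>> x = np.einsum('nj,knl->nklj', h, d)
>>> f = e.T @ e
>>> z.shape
(7, 29)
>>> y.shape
(5, 29)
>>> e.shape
(29, 5)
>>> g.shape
(29, 29)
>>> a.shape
()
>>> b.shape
(29, 29)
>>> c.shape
(29, 29)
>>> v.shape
(7, 29)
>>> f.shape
(5, 5)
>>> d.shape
(2, 29, 3)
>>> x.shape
(29, 2, 3, 29)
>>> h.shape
(29, 29)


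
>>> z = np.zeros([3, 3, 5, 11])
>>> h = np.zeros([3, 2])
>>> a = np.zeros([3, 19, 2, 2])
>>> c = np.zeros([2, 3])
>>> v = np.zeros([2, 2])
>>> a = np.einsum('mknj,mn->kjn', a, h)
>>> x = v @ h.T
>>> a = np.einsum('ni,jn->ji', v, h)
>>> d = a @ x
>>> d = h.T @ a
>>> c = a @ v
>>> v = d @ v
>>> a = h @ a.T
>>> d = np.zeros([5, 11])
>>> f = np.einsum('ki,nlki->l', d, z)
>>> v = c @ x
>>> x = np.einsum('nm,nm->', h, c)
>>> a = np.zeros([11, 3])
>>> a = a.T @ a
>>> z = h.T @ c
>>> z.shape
(2, 2)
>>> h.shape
(3, 2)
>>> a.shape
(3, 3)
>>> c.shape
(3, 2)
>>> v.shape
(3, 3)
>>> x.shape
()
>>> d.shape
(5, 11)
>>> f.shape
(3,)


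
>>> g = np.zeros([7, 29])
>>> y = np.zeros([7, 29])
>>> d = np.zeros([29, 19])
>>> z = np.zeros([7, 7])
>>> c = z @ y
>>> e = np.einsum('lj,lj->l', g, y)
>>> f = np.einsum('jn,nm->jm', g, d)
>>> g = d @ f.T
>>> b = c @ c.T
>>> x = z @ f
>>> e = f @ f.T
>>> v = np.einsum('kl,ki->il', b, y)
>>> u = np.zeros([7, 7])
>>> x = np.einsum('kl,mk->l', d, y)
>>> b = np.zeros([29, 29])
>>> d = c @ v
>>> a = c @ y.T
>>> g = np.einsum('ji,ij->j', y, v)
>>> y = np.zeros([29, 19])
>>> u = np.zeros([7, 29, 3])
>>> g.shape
(7,)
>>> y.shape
(29, 19)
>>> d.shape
(7, 7)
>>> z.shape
(7, 7)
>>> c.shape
(7, 29)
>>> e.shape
(7, 7)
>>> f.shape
(7, 19)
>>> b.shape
(29, 29)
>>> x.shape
(19,)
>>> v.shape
(29, 7)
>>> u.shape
(7, 29, 3)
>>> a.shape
(7, 7)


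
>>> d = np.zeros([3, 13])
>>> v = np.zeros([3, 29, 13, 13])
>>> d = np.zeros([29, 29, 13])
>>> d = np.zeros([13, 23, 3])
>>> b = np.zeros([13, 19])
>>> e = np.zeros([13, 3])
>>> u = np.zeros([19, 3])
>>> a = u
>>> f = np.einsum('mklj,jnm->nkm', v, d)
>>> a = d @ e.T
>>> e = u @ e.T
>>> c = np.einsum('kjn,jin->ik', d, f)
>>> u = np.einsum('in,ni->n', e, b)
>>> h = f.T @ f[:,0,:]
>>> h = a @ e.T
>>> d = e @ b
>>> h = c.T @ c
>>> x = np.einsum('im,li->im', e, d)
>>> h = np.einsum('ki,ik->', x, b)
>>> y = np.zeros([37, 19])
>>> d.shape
(19, 19)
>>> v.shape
(3, 29, 13, 13)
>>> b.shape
(13, 19)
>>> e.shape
(19, 13)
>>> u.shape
(13,)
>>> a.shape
(13, 23, 13)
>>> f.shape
(23, 29, 3)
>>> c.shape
(29, 13)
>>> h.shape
()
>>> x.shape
(19, 13)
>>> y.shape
(37, 19)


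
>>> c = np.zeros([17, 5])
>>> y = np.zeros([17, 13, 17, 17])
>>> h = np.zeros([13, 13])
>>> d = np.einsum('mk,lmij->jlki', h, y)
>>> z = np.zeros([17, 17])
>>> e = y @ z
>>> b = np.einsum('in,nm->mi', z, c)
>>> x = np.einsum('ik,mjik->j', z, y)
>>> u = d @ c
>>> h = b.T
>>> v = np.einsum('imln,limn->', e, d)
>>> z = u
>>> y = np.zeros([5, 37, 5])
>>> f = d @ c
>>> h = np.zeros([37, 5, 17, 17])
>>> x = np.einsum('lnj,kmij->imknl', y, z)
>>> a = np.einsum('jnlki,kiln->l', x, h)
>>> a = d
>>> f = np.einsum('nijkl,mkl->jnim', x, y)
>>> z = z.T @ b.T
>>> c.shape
(17, 5)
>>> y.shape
(5, 37, 5)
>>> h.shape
(37, 5, 17, 17)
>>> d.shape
(17, 17, 13, 17)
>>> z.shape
(5, 13, 17, 5)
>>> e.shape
(17, 13, 17, 17)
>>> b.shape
(5, 17)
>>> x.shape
(13, 17, 17, 37, 5)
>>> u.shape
(17, 17, 13, 5)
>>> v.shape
()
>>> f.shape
(17, 13, 17, 5)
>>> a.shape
(17, 17, 13, 17)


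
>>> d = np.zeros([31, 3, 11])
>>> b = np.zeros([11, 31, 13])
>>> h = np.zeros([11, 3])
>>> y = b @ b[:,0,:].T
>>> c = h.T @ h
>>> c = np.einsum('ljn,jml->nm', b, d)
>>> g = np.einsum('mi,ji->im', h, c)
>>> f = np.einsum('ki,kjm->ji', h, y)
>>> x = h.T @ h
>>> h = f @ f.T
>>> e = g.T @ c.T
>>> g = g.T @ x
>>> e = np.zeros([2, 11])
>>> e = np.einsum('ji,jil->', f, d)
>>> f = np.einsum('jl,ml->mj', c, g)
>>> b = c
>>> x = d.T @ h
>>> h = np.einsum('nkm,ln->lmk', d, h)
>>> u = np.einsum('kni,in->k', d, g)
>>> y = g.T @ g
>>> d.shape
(31, 3, 11)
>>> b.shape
(13, 3)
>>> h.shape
(31, 11, 3)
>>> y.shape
(3, 3)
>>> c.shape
(13, 3)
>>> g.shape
(11, 3)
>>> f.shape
(11, 13)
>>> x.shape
(11, 3, 31)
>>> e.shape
()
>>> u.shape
(31,)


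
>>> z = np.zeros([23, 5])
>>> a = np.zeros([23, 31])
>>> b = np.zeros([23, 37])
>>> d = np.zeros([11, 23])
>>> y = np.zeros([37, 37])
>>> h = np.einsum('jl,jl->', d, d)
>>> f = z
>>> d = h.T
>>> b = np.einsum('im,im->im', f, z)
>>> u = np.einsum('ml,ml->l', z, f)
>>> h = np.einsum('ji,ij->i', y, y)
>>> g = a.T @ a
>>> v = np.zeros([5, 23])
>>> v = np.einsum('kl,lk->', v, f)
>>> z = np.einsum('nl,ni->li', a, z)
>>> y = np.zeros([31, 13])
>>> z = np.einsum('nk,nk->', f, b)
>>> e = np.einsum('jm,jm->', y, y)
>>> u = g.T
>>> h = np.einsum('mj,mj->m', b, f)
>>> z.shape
()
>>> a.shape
(23, 31)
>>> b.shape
(23, 5)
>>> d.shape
()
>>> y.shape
(31, 13)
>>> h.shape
(23,)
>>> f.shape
(23, 5)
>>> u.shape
(31, 31)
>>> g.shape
(31, 31)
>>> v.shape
()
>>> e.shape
()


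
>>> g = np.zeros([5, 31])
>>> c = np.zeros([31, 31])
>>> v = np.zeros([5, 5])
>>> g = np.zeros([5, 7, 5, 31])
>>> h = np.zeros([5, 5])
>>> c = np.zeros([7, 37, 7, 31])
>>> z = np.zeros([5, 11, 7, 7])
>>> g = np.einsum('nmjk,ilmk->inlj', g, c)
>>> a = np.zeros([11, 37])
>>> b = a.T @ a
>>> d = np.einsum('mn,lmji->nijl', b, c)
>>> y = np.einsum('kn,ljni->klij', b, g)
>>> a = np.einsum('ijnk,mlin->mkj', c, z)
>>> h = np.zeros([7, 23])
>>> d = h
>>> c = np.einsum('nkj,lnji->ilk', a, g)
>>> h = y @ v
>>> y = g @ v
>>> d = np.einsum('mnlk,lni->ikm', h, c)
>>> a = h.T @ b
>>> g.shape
(7, 5, 37, 5)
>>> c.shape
(5, 7, 31)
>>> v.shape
(5, 5)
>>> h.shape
(37, 7, 5, 5)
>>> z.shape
(5, 11, 7, 7)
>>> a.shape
(5, 5, 7, 37)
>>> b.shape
(37, 37)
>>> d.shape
(31, 5, 37)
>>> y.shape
(7, 5, 37, 5)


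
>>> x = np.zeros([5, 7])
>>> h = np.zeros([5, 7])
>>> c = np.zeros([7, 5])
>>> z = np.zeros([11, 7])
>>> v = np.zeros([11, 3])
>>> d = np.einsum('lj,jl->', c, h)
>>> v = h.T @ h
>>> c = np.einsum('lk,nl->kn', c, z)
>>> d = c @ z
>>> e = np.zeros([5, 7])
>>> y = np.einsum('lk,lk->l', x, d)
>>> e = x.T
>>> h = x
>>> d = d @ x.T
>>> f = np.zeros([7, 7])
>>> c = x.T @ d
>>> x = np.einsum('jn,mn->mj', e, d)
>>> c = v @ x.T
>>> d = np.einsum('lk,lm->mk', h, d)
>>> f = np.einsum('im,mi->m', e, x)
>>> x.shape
(5, 7)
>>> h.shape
(5, 7)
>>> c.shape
(7, 5)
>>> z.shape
(11, 7)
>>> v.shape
(7, 7)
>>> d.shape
(5, 7)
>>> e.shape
(7, 5)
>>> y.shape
(5,)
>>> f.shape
(5,)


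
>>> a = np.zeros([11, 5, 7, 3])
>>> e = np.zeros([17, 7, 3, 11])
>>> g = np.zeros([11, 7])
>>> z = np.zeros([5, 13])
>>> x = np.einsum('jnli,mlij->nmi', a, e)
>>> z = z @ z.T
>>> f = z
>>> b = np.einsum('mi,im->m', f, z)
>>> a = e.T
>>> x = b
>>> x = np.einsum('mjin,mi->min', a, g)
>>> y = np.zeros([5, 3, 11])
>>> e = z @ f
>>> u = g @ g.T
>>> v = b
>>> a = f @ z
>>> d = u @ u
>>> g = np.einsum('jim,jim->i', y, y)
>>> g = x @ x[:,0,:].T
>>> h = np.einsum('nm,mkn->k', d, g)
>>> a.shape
(5, 5)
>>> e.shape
(5, 5)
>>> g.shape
(11, 7, 11)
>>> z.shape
(5, 5)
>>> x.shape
(11, 7, 17)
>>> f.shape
(5, 5)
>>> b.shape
(5,)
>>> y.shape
(5, 3, 11)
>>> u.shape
(11, 11)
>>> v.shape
(5,)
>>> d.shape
(11, 11)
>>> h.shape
(7,)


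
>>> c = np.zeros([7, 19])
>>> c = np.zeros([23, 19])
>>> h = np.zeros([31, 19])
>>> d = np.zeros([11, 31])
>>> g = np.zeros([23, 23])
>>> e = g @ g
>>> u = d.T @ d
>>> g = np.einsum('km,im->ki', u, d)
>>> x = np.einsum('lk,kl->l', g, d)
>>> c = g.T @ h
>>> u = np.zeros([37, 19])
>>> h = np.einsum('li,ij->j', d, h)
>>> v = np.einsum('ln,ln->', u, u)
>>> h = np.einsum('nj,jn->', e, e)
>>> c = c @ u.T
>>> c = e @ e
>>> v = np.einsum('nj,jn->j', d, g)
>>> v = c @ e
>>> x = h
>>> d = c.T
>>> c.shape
(23, 23)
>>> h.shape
()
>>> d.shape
(23, 23)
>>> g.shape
(31, 11)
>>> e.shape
(23, 23)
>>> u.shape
(37, 19)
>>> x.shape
()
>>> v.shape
(23, 23)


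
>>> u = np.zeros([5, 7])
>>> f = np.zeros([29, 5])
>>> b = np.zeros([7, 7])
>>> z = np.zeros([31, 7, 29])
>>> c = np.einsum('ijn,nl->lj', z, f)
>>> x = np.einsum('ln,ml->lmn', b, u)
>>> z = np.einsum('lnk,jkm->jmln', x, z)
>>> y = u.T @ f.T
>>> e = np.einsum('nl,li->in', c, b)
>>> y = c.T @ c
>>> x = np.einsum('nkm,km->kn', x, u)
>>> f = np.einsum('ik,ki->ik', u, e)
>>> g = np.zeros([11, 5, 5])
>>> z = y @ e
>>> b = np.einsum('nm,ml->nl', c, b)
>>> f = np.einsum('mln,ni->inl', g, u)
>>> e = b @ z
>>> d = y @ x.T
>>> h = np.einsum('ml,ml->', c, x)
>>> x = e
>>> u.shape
(5, 7)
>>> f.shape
(7, 5, 5)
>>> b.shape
(5, 7)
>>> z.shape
(7, 5)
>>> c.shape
(5, 7)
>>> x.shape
(5, 5)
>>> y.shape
(7, 7)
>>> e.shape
(5, 5)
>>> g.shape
(11, 5, 5)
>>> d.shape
(7, 5)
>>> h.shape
()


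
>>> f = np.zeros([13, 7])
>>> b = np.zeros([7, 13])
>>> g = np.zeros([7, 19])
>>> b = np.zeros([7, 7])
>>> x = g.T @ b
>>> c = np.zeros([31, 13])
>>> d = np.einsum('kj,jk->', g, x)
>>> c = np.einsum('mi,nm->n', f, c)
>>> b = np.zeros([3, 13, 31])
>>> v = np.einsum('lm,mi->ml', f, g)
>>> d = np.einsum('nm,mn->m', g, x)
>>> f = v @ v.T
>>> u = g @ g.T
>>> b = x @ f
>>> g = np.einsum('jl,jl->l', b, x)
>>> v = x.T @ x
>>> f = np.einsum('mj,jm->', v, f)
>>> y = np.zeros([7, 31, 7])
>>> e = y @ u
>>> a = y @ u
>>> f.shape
()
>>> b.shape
(19, 7)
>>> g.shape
(7,)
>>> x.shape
(19, 7)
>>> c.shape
(31,)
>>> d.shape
(19,)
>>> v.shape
(7, 7)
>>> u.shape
(7, 7)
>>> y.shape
(7, 31, 7)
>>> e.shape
(7, 31, 7)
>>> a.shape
(7, 31, 7)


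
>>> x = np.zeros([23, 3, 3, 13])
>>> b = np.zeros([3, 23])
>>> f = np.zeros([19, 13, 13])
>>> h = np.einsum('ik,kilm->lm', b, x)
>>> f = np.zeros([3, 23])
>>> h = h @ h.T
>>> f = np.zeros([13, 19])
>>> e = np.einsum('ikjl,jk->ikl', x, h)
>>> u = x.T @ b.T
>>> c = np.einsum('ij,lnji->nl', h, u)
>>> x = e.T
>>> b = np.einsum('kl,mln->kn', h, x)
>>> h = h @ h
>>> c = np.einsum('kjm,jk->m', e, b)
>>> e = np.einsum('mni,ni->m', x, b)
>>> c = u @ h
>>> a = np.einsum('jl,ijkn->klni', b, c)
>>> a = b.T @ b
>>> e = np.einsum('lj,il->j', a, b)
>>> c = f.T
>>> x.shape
(13, 3, 23)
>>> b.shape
(3, 23)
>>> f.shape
(13, 19)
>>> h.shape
(3, 3)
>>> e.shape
(23,)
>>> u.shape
(13, 3, 3, 3)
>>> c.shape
(19, 13)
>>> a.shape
(23, 23)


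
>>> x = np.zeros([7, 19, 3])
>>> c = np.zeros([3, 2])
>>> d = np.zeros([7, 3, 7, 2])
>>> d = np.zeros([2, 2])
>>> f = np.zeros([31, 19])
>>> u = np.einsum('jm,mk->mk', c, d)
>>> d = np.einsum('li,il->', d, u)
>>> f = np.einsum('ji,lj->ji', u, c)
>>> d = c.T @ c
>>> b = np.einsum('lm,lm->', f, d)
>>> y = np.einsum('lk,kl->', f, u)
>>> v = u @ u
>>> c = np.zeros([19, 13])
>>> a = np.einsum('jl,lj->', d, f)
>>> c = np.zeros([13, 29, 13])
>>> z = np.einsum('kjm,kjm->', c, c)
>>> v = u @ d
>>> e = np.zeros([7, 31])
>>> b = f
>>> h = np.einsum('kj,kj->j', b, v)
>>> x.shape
(7, 19, 3)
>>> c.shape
(13, 29, 13)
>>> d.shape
(2, 2)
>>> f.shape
(2, 2)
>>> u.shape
(2, 2)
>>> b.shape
(2, 2)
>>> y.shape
()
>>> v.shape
(2, 2)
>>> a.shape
()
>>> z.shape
()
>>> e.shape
(7, 31)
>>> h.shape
(2,)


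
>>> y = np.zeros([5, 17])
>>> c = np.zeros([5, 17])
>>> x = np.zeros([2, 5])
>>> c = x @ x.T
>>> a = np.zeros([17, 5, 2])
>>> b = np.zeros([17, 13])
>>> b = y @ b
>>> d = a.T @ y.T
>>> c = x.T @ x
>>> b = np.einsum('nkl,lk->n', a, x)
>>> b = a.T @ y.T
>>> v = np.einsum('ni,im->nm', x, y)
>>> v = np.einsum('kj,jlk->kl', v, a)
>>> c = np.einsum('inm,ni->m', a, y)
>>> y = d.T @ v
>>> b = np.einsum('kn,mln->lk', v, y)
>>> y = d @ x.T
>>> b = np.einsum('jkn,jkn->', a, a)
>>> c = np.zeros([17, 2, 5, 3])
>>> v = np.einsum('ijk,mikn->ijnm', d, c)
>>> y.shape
(2, 5, 2)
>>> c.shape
(17, 2, 5, 3)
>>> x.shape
(2, 5)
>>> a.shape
(17, 5, 2)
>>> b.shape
()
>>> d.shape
(2, 5, 5)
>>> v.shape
(2, 5, 3, 17)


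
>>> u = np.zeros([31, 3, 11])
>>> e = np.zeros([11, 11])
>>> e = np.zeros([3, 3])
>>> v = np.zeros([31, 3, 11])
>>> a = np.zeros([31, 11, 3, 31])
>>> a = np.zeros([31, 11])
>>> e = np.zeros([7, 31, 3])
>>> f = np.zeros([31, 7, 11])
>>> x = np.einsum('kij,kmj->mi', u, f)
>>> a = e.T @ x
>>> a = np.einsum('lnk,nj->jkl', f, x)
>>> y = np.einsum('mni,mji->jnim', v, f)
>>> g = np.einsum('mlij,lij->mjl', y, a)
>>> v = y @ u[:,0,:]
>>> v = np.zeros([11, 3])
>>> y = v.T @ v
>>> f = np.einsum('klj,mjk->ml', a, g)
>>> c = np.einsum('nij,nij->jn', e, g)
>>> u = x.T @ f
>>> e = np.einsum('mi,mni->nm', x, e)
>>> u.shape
(3, 11)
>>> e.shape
(31, 7)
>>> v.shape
(11, 3)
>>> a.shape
(3, 11, 31)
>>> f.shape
(7, 11)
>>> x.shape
(7, 3)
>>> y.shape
(3, 3)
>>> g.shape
(7, 31, 3)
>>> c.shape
(3, 7)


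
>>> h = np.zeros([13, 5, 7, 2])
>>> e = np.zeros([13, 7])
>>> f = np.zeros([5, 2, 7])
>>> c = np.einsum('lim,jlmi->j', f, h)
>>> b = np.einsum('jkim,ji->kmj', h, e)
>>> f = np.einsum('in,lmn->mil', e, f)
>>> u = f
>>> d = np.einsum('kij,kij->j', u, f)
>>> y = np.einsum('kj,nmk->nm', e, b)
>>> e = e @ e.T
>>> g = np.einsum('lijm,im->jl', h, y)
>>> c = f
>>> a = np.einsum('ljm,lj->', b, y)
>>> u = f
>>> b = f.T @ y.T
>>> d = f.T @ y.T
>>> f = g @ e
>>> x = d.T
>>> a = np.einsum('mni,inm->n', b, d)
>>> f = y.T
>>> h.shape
(13, 5, 7, 2)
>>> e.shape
(13, 13)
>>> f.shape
(2, 5)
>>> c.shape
(2, 13, 5)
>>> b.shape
(5, 13, 5)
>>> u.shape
(2, 13, 5)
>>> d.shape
(5, 13, 5)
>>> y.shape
(5, 2)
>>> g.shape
(7, 13)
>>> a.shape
(13,)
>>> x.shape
(5, 13, 5)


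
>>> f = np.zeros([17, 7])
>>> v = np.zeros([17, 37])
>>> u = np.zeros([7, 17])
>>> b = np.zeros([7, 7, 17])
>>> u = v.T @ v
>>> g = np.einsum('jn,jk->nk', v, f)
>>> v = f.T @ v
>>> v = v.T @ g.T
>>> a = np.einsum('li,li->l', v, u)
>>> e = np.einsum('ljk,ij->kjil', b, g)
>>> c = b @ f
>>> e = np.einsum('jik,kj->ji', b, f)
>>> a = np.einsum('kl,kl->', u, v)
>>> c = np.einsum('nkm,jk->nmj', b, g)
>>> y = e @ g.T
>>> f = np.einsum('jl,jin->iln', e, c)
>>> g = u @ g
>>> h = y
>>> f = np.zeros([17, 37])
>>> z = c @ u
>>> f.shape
(17, 37)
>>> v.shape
(37, 37)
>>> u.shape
(37, 37)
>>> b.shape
(7, 7, 17)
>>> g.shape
(37, 7)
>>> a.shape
()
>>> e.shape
(7, 7)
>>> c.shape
(7, 17, 37)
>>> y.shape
(7, 37)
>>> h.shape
(7, 37)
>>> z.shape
(7, 17, 37)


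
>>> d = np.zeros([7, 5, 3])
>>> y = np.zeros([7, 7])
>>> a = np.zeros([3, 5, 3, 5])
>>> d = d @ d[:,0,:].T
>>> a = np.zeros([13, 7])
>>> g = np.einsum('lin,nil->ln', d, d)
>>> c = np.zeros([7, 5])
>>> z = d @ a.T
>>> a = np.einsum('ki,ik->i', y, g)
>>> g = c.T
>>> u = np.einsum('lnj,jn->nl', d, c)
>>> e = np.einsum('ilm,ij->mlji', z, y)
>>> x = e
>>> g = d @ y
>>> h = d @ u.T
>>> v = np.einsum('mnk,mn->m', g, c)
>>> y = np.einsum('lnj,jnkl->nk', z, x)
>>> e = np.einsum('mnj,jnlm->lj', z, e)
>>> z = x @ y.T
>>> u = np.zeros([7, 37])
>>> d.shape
(7, 5, 7)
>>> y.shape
(5, 7)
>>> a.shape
(7,)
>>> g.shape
(7, 5, 7)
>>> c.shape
(7, 5)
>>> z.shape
(13, 5, 7, 5)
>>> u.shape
(7, 37)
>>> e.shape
(7, 13)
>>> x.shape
(13, 5, 7, 7)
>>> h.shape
(7, 5, 5)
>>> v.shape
(7,)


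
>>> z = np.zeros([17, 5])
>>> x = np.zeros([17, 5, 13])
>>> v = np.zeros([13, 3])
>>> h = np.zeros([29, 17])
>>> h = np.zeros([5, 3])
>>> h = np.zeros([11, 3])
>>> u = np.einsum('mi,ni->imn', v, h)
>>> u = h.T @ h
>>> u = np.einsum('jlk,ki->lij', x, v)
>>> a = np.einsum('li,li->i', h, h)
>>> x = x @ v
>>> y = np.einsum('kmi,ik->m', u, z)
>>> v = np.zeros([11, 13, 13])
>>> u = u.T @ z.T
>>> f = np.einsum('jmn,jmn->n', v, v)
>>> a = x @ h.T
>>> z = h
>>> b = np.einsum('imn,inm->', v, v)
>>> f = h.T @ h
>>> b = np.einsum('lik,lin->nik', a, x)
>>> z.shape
(11, 3)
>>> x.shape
(17, 5, 3)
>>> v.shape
(11, 13, 13)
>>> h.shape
(11, 3)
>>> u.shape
(17, 3, 17)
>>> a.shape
(17, 5, 11)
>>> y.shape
(3,)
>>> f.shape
(3, 3)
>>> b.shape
(3, 5, 11)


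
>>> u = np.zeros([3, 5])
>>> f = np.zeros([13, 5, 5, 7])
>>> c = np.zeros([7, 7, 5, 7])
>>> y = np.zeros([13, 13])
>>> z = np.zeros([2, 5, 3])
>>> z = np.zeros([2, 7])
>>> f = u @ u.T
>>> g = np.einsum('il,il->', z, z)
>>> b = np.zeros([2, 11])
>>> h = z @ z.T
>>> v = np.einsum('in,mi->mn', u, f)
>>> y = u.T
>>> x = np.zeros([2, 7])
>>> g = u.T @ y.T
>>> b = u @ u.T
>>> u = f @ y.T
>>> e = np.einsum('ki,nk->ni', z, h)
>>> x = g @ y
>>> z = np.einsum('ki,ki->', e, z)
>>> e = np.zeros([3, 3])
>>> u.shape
(3, 5)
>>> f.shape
(3, 3)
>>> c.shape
(7, 7, 5, 7)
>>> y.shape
(5, 3)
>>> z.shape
()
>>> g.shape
(5, 5)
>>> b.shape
(3, 3)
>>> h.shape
(2, 2)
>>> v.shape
(3, 5)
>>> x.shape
(5, 3)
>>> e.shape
(3, 3)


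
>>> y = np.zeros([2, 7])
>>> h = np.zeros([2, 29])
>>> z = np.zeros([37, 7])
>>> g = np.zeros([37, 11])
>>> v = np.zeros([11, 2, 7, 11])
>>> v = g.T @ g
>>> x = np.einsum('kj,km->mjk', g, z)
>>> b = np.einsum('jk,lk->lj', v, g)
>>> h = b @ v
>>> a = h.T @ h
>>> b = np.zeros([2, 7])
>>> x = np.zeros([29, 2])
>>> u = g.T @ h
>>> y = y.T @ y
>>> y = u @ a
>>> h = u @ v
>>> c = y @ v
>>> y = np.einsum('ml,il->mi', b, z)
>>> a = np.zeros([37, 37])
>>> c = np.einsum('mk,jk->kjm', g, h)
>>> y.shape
(2, 37)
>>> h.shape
(11, 11)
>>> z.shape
(37, 7)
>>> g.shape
(37, 11)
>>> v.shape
(11, 11)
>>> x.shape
(29, 2)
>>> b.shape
(2, 7)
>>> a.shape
(37, 37)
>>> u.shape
(11, 11)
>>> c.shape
(11, 11, 37)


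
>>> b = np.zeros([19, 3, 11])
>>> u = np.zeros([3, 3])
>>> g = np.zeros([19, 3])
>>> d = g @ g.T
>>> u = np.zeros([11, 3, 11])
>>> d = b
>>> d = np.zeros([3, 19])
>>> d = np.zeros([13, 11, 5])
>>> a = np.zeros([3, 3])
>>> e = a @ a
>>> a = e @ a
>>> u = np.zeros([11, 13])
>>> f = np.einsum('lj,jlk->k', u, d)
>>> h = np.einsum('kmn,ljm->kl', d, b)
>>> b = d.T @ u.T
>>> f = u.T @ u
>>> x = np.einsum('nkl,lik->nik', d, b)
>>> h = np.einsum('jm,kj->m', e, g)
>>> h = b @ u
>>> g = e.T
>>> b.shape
(5, 11, 11)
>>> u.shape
(11, 13)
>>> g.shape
(3, 3)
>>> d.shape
(13, 11, 5)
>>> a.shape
(3, 3)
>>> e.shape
(3, 3)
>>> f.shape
(13, 13)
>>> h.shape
(5, 11, 13)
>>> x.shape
(13, 11, 11)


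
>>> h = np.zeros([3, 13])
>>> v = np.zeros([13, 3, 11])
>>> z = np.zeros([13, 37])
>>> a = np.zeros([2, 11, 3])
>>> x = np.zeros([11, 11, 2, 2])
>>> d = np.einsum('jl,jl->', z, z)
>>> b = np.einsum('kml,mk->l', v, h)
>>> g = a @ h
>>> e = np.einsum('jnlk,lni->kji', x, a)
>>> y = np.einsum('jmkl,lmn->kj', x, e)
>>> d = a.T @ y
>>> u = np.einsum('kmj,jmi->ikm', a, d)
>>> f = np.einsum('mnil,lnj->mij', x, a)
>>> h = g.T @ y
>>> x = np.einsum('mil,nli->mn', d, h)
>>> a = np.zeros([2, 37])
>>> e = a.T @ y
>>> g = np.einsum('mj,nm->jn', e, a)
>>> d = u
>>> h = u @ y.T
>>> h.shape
(11, 2, 2)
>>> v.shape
(13, 3, 11)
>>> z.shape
(13, 37)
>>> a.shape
(2, 37)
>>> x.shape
(3, 13)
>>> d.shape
(11, 2, 11)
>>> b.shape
(11,)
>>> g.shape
(11, 2)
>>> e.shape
(37, 11)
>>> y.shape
(2, 11)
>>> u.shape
(11, 2, 11)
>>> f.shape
(11, 2, 3)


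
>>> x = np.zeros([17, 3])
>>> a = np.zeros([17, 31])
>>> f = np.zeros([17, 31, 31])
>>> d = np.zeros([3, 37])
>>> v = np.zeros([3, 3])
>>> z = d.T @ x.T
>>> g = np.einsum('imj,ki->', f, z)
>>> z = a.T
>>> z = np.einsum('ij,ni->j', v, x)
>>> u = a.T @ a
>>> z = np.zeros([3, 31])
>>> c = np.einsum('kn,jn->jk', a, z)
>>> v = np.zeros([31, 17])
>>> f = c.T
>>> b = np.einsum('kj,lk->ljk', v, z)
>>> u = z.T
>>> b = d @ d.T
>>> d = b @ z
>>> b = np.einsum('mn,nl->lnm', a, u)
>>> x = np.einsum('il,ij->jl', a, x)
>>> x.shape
(3, 31)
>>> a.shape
(17, 31)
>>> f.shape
(17, 3)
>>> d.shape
(3, 31)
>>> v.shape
(31, 17)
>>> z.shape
(3, 31)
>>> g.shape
()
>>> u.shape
(31, 3)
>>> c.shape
(3, 17)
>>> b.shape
(3, 31, 17)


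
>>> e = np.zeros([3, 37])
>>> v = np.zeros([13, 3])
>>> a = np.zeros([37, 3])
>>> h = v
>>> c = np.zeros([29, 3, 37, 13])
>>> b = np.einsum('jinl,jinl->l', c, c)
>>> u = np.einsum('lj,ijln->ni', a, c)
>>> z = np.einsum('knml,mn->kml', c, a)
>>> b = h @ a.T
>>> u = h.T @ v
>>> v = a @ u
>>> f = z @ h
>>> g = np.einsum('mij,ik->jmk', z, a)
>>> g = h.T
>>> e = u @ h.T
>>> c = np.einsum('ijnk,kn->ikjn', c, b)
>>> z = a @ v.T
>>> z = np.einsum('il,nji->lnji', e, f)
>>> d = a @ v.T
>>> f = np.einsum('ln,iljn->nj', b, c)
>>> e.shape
(3, 13)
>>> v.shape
(37, 3)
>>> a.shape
(37, 3)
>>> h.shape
(13, 3)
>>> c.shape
(29, 13, 3, 37)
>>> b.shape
(13, 37)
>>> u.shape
(3, 3)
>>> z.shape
(13, 29, 37, 3)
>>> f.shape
(37, 3)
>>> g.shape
(3, 13)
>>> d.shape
(37, 37)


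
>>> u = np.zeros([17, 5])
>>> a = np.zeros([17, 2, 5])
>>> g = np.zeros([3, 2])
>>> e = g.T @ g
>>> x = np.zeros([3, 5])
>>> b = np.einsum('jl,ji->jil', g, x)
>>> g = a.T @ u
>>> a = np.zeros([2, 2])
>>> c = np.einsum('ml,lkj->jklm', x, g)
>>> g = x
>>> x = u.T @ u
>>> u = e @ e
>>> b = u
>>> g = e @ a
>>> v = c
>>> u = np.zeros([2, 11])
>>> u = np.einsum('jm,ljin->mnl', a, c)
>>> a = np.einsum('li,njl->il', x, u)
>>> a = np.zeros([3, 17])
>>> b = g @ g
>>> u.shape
(2, 3, 5)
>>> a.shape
(3, 17)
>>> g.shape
(2, 2)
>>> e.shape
(2, 2)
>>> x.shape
(5, 5)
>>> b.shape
(2, 2)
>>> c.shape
(5, 2, 5, 3)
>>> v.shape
(5, 2, 5, 3)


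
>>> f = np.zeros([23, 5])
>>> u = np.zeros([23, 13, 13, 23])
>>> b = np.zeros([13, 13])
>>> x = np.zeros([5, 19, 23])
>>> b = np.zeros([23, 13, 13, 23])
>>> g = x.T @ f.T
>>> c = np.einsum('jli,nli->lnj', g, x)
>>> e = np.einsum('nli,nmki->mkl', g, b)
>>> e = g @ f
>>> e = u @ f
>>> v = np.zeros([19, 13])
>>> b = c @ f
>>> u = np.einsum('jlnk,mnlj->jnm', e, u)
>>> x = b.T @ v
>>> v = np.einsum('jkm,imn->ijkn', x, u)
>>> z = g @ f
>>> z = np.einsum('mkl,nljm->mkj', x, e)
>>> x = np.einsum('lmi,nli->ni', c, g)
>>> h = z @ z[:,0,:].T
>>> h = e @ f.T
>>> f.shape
(23, 5)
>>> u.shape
(23, 13, 23)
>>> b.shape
(19, 5, 5)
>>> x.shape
(23, 23)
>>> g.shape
(23, 19, 23)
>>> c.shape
(19, 5, 23)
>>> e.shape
(23, 13, 13, 5)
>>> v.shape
(23, 5, 5, 23)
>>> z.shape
(5, 5, 13)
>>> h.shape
(23, 13, 13, 23)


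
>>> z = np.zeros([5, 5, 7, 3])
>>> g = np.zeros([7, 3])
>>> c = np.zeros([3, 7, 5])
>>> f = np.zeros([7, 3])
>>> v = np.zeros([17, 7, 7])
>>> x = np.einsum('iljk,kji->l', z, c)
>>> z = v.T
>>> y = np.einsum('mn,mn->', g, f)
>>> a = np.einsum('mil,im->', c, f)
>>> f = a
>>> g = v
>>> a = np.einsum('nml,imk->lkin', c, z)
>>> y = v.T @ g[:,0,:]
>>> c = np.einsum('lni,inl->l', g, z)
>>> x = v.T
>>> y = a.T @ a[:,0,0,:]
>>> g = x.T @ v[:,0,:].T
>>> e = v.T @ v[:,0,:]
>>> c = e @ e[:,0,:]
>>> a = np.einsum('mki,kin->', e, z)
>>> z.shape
(7, 7, 17)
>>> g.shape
(17, 7, 17)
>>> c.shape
(7, 7, 7)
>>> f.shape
()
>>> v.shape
(17, 7, 7)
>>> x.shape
(7, 7, 17)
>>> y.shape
(3, 7, 17, 3)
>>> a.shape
()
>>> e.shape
(7, 7, 7)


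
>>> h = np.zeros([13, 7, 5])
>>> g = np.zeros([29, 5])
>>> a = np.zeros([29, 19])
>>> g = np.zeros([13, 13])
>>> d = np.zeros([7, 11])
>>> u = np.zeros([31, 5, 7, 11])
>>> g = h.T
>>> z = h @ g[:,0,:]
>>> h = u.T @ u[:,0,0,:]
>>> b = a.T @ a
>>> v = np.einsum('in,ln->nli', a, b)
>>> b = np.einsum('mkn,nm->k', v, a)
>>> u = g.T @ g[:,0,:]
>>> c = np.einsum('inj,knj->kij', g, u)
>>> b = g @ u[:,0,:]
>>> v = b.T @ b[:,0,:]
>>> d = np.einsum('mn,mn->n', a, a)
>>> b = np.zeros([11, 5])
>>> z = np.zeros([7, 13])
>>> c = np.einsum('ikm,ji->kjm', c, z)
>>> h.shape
(11, 7, 5, 11)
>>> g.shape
(5, 7, 13)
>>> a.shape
(29, 19)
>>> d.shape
(19,)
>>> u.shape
(13, 7, 13)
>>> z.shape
(7, 13)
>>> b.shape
(11, 5)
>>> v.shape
(13, 7, 13)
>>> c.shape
(5, 7, 13)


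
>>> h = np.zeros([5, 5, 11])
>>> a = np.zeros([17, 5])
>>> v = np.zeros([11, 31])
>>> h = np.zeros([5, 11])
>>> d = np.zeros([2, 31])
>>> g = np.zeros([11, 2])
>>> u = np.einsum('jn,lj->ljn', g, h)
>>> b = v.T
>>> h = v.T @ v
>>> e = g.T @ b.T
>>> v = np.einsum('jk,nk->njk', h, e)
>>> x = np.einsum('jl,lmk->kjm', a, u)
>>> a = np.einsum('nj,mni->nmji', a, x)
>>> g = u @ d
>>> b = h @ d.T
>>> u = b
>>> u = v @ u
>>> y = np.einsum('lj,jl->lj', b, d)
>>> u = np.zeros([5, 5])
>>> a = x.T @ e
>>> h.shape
(31, 31)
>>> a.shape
(11, 17, 31)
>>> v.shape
(2, 31, 31)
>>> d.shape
(2, 31)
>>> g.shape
(5, 11, 31)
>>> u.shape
(5, 5)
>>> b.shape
(31, 2)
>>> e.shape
(2, 31)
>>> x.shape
(2, 17, 11)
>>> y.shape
(31, 2)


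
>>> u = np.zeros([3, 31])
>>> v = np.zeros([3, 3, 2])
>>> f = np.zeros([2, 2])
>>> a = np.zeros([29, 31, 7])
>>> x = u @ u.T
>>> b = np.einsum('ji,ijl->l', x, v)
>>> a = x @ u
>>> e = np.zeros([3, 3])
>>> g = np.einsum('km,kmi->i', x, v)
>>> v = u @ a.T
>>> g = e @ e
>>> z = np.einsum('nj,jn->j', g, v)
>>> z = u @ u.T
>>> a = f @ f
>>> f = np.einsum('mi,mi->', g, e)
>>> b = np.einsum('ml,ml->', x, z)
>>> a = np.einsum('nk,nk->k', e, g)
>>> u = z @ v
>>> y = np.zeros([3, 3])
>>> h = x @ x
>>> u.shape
(3, 3)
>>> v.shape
(3, 3)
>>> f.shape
()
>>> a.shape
(3,)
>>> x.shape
(3, 3)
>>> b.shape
()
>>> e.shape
(3, 3)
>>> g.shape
(3, 3)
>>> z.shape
(3, 3)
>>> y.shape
(3, 3)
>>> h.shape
(3, 3)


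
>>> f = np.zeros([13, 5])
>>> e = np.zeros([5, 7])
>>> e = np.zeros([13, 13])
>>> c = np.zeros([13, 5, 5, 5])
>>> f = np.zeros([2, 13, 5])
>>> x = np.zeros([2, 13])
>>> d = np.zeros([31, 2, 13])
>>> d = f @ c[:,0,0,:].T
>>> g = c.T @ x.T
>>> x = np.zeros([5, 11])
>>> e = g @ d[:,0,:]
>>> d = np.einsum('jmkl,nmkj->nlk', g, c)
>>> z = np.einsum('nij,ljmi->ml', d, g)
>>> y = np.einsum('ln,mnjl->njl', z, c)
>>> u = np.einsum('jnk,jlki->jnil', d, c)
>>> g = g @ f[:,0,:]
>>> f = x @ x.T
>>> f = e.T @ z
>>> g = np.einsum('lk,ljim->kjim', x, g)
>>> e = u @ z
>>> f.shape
(13, 5, 5, 5)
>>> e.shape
(13, 2, 5, 5)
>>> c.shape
(13, 5, 5, 5)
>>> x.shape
(5, 11)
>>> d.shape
(13, 2, 5)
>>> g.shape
(11, 5, 5, 5)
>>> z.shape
(5, 5)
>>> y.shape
(5, 5, 5)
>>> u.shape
(13, 2, 5, 5)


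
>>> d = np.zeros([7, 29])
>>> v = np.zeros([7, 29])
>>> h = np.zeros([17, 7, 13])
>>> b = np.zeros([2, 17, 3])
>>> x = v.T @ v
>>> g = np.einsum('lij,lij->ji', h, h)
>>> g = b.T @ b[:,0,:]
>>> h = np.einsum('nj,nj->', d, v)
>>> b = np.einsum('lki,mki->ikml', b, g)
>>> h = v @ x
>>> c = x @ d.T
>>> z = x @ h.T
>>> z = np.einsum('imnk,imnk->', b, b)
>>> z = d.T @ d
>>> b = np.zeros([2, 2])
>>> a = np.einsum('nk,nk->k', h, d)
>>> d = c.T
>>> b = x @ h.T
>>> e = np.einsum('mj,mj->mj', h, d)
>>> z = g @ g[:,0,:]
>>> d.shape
(7, 29)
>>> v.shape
(7, 29)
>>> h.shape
(7, 29)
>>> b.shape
(29, 7)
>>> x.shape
(29, 29)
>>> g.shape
(3, 17, 3)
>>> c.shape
(29, 7)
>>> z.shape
(3, 17, 3)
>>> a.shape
(29,)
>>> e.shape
(7, 29)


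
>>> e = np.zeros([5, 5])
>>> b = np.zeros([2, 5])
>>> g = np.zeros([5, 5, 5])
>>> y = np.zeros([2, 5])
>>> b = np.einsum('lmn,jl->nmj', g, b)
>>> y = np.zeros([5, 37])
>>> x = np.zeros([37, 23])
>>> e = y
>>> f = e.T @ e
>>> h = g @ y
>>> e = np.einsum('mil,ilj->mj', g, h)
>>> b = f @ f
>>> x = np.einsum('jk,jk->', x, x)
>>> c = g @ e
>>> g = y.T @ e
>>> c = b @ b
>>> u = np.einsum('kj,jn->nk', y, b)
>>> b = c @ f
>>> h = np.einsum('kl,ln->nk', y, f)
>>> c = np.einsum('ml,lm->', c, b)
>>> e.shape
(5, 37)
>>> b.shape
(37, 37)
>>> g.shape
(37, 37)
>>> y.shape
(5, 37)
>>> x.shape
()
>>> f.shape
(37, 37)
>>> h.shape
(37, 5)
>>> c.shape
()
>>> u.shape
(37, 5)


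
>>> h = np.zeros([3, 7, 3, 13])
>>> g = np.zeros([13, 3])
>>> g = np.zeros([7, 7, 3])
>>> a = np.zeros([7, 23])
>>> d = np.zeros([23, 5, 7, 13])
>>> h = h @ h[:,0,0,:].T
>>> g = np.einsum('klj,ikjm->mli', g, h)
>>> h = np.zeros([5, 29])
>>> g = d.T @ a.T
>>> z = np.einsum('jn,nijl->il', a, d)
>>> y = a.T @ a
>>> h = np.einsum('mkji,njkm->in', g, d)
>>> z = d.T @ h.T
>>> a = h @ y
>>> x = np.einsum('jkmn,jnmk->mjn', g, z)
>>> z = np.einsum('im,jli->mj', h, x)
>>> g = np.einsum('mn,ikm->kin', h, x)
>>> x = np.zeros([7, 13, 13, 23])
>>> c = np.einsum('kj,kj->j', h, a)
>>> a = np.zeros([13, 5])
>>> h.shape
(7, 23)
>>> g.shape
(13, 5, 23)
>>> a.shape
(13, 5)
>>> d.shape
(23, 5, 7, 13)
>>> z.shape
(23, 5)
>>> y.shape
(23, 23)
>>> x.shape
(7, 13, 13, 23)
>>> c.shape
(23,)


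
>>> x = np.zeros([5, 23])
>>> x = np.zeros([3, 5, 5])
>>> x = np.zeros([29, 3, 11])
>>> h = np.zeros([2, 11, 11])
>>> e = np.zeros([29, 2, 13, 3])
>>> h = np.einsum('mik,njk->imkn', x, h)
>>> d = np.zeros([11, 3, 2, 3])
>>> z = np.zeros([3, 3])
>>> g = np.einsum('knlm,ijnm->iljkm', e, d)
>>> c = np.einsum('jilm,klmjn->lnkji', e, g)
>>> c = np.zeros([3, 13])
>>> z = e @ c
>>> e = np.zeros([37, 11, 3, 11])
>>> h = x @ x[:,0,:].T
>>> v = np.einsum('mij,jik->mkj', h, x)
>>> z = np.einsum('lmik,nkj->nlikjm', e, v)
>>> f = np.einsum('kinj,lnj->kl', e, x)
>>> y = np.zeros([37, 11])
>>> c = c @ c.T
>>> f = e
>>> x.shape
(29, 3, 11)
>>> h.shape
(29, 3, 29)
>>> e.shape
(37, 11, 3, 11)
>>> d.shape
(11, 3, 2, 3)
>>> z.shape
(29, 37, 3, 11, 29, 11)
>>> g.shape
(11, 13, 3, 29, 3)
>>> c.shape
(3, 3)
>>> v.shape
(29, 11, 29)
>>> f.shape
(37, 11, 3, 11)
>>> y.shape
(37, 11)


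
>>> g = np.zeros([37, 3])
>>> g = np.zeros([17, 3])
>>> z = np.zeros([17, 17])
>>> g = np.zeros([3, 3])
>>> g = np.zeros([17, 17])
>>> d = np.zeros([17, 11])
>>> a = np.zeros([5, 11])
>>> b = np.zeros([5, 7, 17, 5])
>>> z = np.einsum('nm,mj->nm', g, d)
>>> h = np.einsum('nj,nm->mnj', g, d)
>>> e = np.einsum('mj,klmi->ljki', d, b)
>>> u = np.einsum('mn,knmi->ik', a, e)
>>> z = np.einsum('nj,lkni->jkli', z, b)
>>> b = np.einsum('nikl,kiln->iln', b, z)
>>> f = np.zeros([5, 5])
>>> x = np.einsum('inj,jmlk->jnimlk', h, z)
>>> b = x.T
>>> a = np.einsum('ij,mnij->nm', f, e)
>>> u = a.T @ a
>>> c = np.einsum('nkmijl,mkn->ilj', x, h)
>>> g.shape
(17, 17)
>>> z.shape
(17, 7, 5, 5)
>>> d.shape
(17, 11)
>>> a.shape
(11, 7)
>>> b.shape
(5, 5, 7, 11, 17, 17)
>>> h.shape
(11, 17, 17)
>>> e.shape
(7, 11, 5, 5)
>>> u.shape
(7, 7)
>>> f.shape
(5, 5)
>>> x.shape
(17, 17, 11, 7, 5, 5)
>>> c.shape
(7, 5, 5)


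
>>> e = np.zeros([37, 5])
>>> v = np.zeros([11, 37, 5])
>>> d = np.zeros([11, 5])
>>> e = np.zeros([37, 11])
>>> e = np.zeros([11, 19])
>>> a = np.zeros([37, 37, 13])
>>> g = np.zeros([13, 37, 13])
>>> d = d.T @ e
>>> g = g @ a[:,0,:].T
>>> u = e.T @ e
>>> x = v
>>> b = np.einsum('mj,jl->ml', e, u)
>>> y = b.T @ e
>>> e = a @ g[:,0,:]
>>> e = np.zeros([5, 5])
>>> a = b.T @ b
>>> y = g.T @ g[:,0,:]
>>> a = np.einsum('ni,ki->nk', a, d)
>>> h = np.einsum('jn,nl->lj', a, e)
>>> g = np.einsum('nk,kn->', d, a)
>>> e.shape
(5, 5)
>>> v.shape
(11, 37, 5)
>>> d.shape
(5, 19)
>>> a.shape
(19, 5)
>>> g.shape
()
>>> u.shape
(19, 19)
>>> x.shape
(11, 37, 5)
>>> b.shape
(11, 19)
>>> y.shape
(37, 37, 37)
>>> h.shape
(5, 19)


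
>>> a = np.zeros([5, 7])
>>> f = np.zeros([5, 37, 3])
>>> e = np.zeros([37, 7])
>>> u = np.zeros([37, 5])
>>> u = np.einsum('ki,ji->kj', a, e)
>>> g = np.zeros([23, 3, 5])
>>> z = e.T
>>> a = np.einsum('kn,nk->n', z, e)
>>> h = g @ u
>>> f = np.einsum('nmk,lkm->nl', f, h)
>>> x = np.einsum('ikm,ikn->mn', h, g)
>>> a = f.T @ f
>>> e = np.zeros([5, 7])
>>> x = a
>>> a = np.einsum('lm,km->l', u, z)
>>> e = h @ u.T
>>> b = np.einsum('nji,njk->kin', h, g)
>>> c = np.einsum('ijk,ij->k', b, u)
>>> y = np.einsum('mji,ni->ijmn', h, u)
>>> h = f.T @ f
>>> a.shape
(5,)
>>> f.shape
(5, 23)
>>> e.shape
(23, 3, 5)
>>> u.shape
(5, 37)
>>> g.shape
(23, 3, 5)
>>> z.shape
(7, 37)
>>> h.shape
(23, 23)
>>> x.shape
(23, 23)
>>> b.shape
(5, 37, 23)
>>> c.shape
(23,)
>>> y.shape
(37, 3, 23, 5)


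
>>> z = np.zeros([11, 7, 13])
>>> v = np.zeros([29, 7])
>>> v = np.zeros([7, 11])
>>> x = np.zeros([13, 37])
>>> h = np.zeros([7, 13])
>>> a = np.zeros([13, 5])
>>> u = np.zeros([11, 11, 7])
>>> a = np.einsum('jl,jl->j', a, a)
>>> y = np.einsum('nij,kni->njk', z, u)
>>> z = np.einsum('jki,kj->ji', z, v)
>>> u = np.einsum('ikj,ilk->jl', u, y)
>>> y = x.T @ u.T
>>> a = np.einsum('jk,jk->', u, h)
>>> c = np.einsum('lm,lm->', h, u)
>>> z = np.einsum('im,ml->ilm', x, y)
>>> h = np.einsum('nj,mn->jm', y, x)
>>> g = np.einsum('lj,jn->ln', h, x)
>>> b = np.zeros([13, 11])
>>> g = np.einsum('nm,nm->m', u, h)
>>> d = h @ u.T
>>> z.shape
(13, 7, 37)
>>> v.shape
(7, 11)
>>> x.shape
(13, 37)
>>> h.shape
(7, 13)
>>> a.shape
()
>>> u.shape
(7, 13)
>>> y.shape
(37, 7)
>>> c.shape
()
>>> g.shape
(13,)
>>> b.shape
(13, 11)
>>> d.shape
(7, 7)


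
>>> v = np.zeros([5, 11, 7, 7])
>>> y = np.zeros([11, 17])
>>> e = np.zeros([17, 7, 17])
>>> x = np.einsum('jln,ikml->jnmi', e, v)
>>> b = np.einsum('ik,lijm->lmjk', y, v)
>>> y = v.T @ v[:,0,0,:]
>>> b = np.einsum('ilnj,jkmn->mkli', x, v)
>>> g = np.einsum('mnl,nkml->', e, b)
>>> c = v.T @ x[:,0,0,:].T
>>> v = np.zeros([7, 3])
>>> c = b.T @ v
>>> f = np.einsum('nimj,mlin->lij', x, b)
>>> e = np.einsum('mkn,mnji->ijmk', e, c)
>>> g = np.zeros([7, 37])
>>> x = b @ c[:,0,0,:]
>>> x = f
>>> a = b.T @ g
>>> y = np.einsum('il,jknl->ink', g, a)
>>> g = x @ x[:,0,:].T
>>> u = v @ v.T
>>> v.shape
(7, 3)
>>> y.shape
(7, 11, 17)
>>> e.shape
(3, 11, 17, 7)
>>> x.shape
(11, 17, 5)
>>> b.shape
(7, 11, 17, 17)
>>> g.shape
(11, 17, 11)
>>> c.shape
(17, 17, 11, 3)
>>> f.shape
(11, 17, 5)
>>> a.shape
(17, 17, 11, 37)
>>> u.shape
(7, 7)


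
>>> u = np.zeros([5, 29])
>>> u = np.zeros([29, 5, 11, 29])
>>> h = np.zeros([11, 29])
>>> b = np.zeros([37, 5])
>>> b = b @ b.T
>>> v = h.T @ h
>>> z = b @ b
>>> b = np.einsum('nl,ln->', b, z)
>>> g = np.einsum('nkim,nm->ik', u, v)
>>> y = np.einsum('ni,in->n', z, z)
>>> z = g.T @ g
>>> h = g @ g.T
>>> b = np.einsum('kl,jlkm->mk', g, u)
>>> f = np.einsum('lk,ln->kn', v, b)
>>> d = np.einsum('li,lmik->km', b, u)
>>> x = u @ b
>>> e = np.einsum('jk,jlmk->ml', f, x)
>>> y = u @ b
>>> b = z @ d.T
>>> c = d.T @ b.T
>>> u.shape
(29, 5, 11, 29)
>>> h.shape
(11, 11)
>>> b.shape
(5, 29)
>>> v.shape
(29, 29)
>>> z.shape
(5, 5)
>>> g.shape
(11, 5)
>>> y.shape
(29, 5, 11, 11)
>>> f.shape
(29, 11)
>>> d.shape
(29, 5)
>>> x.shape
(29, 5, 11, 11)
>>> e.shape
(11, 5)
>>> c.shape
(5, 5)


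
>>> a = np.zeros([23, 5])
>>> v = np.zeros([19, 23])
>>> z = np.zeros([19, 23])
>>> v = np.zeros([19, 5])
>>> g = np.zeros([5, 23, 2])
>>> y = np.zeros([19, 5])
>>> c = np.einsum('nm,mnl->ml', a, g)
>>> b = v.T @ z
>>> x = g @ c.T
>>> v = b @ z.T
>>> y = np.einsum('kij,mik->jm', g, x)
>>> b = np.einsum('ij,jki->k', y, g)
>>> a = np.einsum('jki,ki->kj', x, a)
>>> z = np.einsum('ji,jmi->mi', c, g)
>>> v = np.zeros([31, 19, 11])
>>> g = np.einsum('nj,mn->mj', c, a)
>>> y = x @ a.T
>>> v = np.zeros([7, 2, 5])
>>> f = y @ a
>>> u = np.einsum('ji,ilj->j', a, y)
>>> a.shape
(23, 5)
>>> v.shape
(7, 2, 5)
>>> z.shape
(23, 2)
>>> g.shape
(23, 2)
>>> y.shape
(5, 23, 23)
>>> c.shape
(5, 2)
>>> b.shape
(23,)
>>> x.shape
(5, 23, 5)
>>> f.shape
(5, 23, 5)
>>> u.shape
(23,)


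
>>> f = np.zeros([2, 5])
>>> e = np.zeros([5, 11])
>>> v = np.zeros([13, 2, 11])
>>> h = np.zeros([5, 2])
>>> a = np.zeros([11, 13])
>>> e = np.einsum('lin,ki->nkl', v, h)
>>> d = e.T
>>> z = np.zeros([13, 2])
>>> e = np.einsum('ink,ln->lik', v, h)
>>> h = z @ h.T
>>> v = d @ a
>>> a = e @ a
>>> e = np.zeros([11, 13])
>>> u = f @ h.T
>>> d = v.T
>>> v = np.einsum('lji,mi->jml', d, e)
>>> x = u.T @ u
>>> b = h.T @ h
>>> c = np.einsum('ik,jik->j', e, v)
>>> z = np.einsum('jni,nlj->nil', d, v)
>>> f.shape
(2, 5)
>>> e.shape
(11, 13)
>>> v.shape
(5, 11, 13)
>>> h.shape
(13, 5)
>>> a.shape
(5, 13, 13)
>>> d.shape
(13, 5, 13)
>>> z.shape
(5, 13, 11)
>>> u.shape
(2, 13)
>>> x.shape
(13, 13)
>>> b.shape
(5, 5)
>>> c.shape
(5,)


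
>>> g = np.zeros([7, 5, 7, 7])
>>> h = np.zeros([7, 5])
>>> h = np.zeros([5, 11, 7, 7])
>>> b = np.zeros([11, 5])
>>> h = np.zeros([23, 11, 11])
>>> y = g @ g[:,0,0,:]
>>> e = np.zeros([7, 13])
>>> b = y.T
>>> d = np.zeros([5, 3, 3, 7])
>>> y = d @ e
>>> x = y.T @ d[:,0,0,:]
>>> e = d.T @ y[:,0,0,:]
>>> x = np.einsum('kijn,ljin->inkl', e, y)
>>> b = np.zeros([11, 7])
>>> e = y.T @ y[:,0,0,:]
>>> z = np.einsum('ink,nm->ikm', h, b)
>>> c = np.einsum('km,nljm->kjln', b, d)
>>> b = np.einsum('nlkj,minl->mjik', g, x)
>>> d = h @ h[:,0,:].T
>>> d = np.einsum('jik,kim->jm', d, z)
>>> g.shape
(7, 5, 7, 7)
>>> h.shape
(23, 11, 11)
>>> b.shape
(3, 7, 13, 7)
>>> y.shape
(5, 3, 3, 13)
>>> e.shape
(13, 3, 3, 13)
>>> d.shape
(23, 7)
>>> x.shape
(3, 13, 7, 5)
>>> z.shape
(23, 11, 7)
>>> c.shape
(11, 3, 3, 5)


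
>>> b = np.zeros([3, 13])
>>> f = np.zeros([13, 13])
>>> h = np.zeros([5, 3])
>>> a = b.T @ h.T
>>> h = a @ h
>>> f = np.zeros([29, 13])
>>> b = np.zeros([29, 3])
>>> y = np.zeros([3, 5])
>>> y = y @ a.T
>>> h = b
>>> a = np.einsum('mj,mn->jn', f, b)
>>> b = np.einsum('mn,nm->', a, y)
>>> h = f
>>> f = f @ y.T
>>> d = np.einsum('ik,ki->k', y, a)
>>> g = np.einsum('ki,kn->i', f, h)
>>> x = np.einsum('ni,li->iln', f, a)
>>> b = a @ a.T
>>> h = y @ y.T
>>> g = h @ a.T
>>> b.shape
(13, 13)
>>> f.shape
(29, 3)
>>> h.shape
(3, 3)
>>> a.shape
(13, 3)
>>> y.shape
(3, 13)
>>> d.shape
(13,)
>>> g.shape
(3, 13)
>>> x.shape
(3, 13, 29)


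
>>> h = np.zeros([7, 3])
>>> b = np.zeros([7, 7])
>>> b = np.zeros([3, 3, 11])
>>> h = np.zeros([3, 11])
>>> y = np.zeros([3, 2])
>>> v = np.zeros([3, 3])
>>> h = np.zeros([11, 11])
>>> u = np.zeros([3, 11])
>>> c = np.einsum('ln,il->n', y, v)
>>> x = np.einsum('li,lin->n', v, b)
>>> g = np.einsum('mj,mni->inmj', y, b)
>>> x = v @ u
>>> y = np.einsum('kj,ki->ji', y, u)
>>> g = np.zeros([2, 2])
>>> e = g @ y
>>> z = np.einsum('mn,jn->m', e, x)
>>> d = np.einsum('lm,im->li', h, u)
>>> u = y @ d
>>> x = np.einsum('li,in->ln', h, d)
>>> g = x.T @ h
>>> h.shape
(11, 11)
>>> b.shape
(3, 3, 11)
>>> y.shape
(2, 11)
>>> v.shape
(3, 3)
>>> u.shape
(2, 3)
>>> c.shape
(2,)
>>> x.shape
(11, 3)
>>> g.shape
(3, 11)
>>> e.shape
(2, 11)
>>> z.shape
(2,)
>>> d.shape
(11, 3)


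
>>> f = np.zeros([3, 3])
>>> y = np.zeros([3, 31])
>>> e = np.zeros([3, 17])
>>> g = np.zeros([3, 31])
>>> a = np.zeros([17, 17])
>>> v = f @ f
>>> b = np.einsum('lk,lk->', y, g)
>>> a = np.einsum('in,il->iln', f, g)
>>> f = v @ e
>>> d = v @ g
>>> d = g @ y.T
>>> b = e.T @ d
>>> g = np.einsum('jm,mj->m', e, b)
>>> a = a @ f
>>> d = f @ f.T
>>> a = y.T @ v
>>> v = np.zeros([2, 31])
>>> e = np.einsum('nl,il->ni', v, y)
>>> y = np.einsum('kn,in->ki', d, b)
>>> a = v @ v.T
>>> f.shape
(3, 17)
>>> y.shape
(3, 17)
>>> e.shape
(2, 3)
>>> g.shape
(17,)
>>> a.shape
(2, 2)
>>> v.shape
(2, 31)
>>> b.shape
(17, 3)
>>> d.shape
(3, 3)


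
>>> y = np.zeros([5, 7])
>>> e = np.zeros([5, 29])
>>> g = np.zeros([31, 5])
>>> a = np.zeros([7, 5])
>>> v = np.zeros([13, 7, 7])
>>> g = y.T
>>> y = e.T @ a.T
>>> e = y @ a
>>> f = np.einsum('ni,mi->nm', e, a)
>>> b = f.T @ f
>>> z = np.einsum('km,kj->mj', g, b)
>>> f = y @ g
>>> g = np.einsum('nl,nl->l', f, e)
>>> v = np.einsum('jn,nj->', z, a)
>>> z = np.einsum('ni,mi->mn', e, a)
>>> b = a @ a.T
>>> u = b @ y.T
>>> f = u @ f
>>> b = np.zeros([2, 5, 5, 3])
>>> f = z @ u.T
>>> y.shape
(29, 7)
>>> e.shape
(29, 5)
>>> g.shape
(5,)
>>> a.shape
(7, 5)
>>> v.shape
()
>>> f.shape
(7, 7)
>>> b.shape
(2, 5, 5, 3)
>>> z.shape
(7, 29)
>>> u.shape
(7, 29)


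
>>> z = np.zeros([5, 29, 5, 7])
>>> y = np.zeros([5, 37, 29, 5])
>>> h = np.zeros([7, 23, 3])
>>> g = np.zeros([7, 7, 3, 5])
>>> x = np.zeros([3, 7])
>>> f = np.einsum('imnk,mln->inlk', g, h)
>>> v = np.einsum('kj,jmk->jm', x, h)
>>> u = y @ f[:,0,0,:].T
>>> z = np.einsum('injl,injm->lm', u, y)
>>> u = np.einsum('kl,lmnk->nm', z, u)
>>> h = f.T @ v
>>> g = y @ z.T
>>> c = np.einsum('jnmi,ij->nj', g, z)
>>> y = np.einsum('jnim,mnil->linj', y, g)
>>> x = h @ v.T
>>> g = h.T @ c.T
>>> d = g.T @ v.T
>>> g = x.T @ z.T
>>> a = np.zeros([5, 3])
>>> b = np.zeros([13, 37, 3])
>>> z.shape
(7, 5)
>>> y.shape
(7, 29, 37, 5)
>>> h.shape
(5, 23, 3, 23)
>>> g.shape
(7, 3, 23, 7)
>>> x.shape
(5, 23, 3, 7)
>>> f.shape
(7, 3, 23, 5)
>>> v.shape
(7, 23)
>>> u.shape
(29, 37)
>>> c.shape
(37, 5)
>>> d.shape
(37, 23, 3, 7)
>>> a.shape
(5, 3)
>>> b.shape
(13, 37, 3)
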